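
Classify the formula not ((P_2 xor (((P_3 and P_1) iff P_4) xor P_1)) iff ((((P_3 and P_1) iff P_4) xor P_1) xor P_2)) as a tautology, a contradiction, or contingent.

contradiction

P_1 | P_2 | P_3 | P_4 || φ
 T  |  T  |  T  |  T  || F
 T  |  T  |  T  |  F  || F
 T  |  T  |  F  |  T  || F
 T  |  T  |  F  |  F  || F
 T  |  F  |  T  |  T  || F
 T  |  F  |  T  |  F  || F
 T  |  F  |  F  |  T  || F
 T  |  F  |  F  |  F  || F
 F  |  T  |  T  |  T  || F
 F  |  T  |  T  |  F  || F
 F  |  T  |  F  |  T  || F
 F  |  T  |  F  |  F  || F
 F  |  F  |  T  |  T  || F
 F  |  F  |  T  |  F  || F
 F  |  F  |  F  |  T  || F
 F  |  F  |  F  |  F  || F
Every row is F, so the formula is a contradiction.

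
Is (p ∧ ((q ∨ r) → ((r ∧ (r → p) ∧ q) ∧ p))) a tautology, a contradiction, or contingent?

p | q | r | (q ∨ r) | (r → p) | (r ∧ (r → p) ∧ q) | ((r ∧ (r → p) ∧ q) ∧ p) | φ
- | - | - | ------- | ------- | ----------------- | ----------------------- | -
1 | 1 | 1 |    1    |    1    |         1         |            1            | 1
1 | 1 | 0 |    1    |    1    |         0         |            0            | 0
1 | 0 | 1 |    1    |    1    |         0         |            0            | 0
1 | 0 | 0 |    0    |    1    |         0         |            0            | 1
0 | 1 | 1 |    1    |    0    |         0         |            0            | 0
0 | 1 | 0 |    1    |    1    |         0         |            0            | 0
0 | 0 | 1 |    1    |    0    |         0         |            0            | 0
0 | 0 | 0 |    0    |    1    |         0         |            0            | 0
2 of 8 rows are 1, so the formula is contingent.

contingent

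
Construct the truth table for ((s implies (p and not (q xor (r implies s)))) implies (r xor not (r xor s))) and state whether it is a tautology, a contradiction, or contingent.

  p      q      r      s    |  (r implies s)  (q xor (r implies s))  not (q xor (r implies s))  (r xor s)  not (r xor s)  (r xor not (r xor s))    φ  
 True   True   True   True  |       True              False                     True              False         True              False          False
 True   True   True  False  |      False               True                    False               True        False               True           True
 True   True  False   True  |       True              False                     True               True        False              False          False
 True   True  False  False  |       True              False                     True              False         True               True           True
 True  False   True   True  |       True               True                    False              False         True              False           True
 True  False   True  False  |      False              False                     True               True        False               True           True
 True  False  False   True  |       True               True                    False               True        False              False           True
 True  False  False  False  |       True               True                    False              False         True               True           True
False   True   True   True  |       True              False                     True              False         True              False           True
False   True   True  False  |      False               True                    False               True        False               True           True
False   True  False   True  |       True              False                     True               True        False              False           True
False   True  False  False  |       True              False                     True              False         True               True           True
False  False   True   True  |       True               True                    False              False         True              False           True
False  False   True  False  |      False              False                     True               True        False               True           True
False  False  False   True  |       True               True                    False               True        False              False           True
False  False  False  False  |       True               True                    False              False         True               True           True
14 of 16 rows are True, so the formula is contingent.

contingent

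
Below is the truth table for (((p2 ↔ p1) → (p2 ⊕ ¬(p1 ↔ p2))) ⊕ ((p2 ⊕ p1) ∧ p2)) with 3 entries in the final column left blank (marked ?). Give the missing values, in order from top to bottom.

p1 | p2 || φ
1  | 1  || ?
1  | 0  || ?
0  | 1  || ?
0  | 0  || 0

1, 1, 0

Row p1=1, p2=1: ((p2 ↔ p1) → (p2 ⊕ ¬(p1 ↔ p2))) = 1, ((p2 ⊕ p1) ∧ p2) = 0, so the formula = 1.
Row p1=1, p2=0: ((p2 ↔ p1) → (p2 ⊕ ¬(p1 ↔ p2))) = 1, ((p2 ⊕ p1) ∧ p2) = 0, so the formula = 1.
Row p1=0, p2=1: ((p2 ↔ p1) → (p2 ⊕ ¬(p1 ↔ p2))) = 1, ((p2 ⊕ p1) ∧ p2) = 1, so the formula = 0.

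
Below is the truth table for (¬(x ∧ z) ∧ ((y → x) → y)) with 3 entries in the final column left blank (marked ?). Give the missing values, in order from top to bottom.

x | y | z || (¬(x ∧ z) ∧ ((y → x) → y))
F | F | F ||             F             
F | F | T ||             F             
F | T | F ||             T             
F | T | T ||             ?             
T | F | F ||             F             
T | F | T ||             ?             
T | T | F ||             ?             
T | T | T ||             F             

Row x=F, y=T, z=T: ¬(x ∧ z) = T, ((y → x) → y) = T, so (¬(x ∧ z) ∧ ((y → x) → y)) = T.
Row x=T, y=F, z=T: ¬(x ∧ z) = F, ((y → x) → y) = F, so (¬(x ∧ z) ∧ ((y → x) → y)) = F.
Row x=T, y=T, z=F: ¬(x ∧ z) = T, ((y → x) → y) = T, so (¬(x ∧ z) ∧ ((y → x) → y)) = T.

T, F, T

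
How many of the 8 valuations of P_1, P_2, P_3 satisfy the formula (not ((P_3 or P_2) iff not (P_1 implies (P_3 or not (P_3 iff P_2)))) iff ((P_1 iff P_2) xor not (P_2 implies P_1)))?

P_1 | P_2 | P_3 | (P_3 or P_2) | (P_3 iff P_2) | not (P_3 iff P_2) | (P_3 or not (P_3 iff P_2)) | (P_1 iff P_2) | (P_2 implies P_1) | not (P_2 implies P_1) | φ
--- | --- | --- | ------------ | ------------- | ----------------- | -------------------------- | ------------- | ----------------- | --------------------- | -
 1  |  1  |  1  |      1       |       1       |         0         |             1              |       1       |         1         |           0           | 1
 1  |  1  |  0  |      1       |       0       |         1         |             1              |       1       |         1         |           0           | 1
 1  |  0  |  1  |      1       |       0       |         1         |             1              |       0       |         1         |           0           | 0
 1  |  0  |  0  |      0       |       1       |         0         |             0              |       0       |         1         |           0           | 0
 0  |  1  |  1  |      1       |       1       |         0         |             1              |       0       |         0         |           1           | 1
 0  |  1  |  0  |      1       |       0       |         1         |             1              |       0       |         0         |           1           | 1
 0  |  0  |  1  |      1       |       0       |         1         |             1              |       1       |         1         |           0           | 1
 0  |  0  |  0  |      0       |       1       |         0         |             0              |       1       |         1         |           0           | 0
The formula is true on 5 of the 8 rows.

5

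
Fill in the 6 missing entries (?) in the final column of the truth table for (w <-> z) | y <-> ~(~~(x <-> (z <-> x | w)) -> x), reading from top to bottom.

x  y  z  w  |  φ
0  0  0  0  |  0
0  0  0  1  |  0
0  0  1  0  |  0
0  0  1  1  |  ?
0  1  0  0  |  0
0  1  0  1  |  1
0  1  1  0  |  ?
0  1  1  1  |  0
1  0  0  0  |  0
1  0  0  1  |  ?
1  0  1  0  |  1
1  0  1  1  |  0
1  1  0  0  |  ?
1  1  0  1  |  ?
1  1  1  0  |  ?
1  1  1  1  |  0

Row x=0, y=0, z=1, w=1: ((w <-> z) | y) = 1, ~(~~(x <-> (z <-> x | w)) -> x) = 0, so the formula = 0.
Row x=0, y=1, z=1, w=0: ((w <-> z) | y) = 1, ~(~~(x <-> (z <-> x | w)) -> x) = 1, so the formula = 1.
Row x=1, y=0, z=0, w=1: ((w <-> z) | y) = 0, ~(~~(x <-> (z <-> x | w)) -> x) = 0, so the formula = 1.
Row x=1, y=1, z=0, w=0: ((w <-> z) | y) = 1, ~(~~(x <-> (z <-> x | w)) -> x) = 0, so the formula = 0.
Row x=1, y=1, z=0, w=1: ((w <-> z) | y) = 1, ~(~~(x <-> (z <-> x | w)) -> x) = 0, so the formula = 0.
Row x=1, y=1, z=1, w=0: ((w <-> z) | y) = 1, ~(~~(x <-> (z <-> x | w)) -> x) = 0, so the formula = 0.

0, 1, 1, 0, 0, 0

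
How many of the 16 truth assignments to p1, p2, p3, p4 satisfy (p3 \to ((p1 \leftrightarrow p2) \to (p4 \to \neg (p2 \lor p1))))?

p1 | p2 | p3 | p4 || φ
F  | F  | F  | F  || T
F  | F  | F  | T  || T
F  | F  | T  | F  || T
F  | F  | T  | T  || T
F  | T  | F  | F  || T
F  | T  | F  | T  || T
F  | T  | T  | F  || T
F  | T  | T  | T  || T
T  | F  | F  | F  || T
T  | F  | F  | T  || T
T  | F  | T  | F  || T
T  | F  | T  | T  || T
T  | T  | F  | F  || T
T  | T  | F  | T  || T
T  | T  | T  | F  || T
T  | T  | T  | T  || F
The formula is true on 15 of the 16 rows.

15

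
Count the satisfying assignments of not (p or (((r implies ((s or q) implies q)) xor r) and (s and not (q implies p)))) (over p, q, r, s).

p | q | r | s | φ
- | - | - | - | -
F | F | F | F | T
F | F | F | T | T
F | F | T | F | T
F | F | T | T | T
F | T | F | F | T
F | T | F | T | F
F | T | T | F | T
F | T | T | T | T
T | F | F | F | F
T | F | F | T | F
T | F | T | F | F
T | F | T | T | F
T | T | F | F | F
T | T | F | T | F
T | T | T | F | F
T | T | T | T | F
The formula is true on 7 of the 16 rows.

7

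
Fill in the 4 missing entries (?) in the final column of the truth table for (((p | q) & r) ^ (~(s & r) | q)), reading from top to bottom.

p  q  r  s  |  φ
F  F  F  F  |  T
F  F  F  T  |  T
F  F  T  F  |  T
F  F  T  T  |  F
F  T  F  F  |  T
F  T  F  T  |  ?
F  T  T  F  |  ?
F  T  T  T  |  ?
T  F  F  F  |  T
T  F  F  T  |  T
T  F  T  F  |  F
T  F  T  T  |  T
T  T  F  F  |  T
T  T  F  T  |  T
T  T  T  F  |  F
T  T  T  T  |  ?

Row p=F, q=T, r=F, s=T: ((p | q) & r) = F, (~(s & r) | q) = T, so the formula = T.
Row p=F, q=T, r=T, s=F: ((p | q) & r) = T, (~(s & r) | q) = T, so the formula = F.
Row p=F, q=T, r=T, s=T: ((p | q) & r) = T, (~(s & r) | q) = T, so the formula = F.
Row p=T, q=T, r=T, s=T: ((p | q) & r) = T, (~(s & r) | q) = T, so the formula = F.

T, F, F, F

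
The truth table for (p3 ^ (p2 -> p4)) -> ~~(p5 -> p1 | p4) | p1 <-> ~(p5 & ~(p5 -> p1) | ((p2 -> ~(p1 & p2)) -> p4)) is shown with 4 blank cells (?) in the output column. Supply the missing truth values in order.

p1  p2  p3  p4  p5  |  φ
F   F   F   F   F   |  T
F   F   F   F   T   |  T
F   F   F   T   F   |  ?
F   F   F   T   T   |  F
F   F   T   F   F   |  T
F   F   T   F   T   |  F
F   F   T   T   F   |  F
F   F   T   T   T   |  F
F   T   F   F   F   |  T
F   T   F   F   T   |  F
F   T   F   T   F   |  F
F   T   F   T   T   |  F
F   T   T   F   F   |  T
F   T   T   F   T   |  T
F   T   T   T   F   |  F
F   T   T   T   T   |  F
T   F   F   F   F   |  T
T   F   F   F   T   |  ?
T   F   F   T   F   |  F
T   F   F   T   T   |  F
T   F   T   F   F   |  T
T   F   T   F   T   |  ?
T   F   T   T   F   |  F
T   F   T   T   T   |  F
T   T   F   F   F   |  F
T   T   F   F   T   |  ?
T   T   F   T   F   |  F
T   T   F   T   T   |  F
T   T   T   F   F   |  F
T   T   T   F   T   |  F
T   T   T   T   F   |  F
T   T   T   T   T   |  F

Row p1=F, p2=F, p3=F, p4=T, p5=F: ((p3 ^ (p2 -> p4)) -> ~~(p5 -> p1 | p4) | p1) = T, ~(p5 & ~(p5 -> p1) | ((p2 -> ~(p1 & p2)) -> p4)) = F, so the formula = F.
Row p1=T, p2=F, p3=F, p4=F, p5=T: ((p3 ^ (p2 -> p4)) -> ~~(p5 -> p1 | p4) | p1) = T, ~(p5 & ~(p5 -> p1) | ((p2 -> ~(p1 & p2)) -> p4)) = T, so the formula = T.
Row p1=T, p2=F, p3=T, p4=F, p5=T: ((p3 ^ (p2 -> p4)) -> ~~(p5 -> p1 | p4) | p1) = T, ~(p5 & ~(p5 -> p1) | ((p2 -> ~(p1 & p2)) -> p4)) = T, so the formula = T.
Row p1=T, p2=T, p3=F, p4=F, p5=T: ((p3 ^ (p2 -> p4)) -> ~~(p5 -> p1 | p4) | p1) = T, ~(p5 & ~(p5 -> p1) | ((p2 -> ~(p1 & p2)) -> p4)) = F, so the formula = F.

F, T, T, F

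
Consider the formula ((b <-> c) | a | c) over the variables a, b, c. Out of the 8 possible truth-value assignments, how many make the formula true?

a  b  c     ((b <-> c) | a | c)
1  1  1              1         
1  1  0              1         
1  0  1              1         
1  0  0              1         
0  1  1              1         
0  1  0              0         
0  0  1              1         
0  0  0              1         
The formula is true on 7 of the 8 rows.

7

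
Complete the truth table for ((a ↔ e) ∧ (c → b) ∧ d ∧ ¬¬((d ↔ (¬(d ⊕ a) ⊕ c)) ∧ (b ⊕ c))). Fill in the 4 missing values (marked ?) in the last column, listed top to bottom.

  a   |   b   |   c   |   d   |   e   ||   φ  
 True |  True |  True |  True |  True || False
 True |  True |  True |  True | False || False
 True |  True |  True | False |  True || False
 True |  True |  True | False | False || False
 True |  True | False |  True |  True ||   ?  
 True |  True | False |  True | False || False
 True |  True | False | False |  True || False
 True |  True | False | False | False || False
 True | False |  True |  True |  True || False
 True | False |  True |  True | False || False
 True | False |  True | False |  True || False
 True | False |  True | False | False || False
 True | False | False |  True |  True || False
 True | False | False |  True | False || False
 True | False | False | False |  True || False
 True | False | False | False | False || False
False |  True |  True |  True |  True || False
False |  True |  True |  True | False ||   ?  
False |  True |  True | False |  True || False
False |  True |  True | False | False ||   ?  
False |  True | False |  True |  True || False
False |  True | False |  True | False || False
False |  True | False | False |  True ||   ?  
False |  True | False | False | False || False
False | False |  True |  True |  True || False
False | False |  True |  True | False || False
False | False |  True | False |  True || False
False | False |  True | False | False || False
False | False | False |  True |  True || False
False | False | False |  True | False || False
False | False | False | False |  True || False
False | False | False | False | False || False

True, False, False, False

Row a=True, b=True, c=False, d=True, e=True: (a ↔ e) = True, (c → b) = True, ¬¬((d ↔ (¬(d ⊕ a) ⊕ c)) ∧ (b ⊕ c)) = True, so the formula = True.
Row a=False, b=True, c=True, d=True, e=False: (a ↔ e) = True, (c → b) = True, ¬¬((d ↔ (¬(d ⊕ a) ⊕ c)) ∧ (b ⊕ c)) = False, so the formula = False.
Row a=False, b=True, c=True, d=False, e=False: (a ↔ e) = True, (c → b) = True, ¬¬((d ↔ (¬(d ⊕ a) ⊕ c)) ∧ (b ⊕ c)) = False, so the formula = False.
Row a=False, b=True, c=False, d=False, e=True: (a ↔ e) = False, (c → b) = True, ¬¬((d ↔ (¬(d ⊕ a) ⊕ c)) ∧ (b ⊕ c)) = False, so the formula = False.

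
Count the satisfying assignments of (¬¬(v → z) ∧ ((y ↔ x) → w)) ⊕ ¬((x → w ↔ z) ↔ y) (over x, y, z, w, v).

18

x | y | z | w | v || φ
T | T | T | T | T || T
T | T | T | T | F || T
T | T | T | F | T || T
T | T | T | F | F || T
T | T | F | T | T || T
T | T | F | T | F || F
T | T | F | F | T || F
T | T | F | F | F || F
T | F | T | T | T || F
T | F | T | T | F || F
T | F | T | F | T || T
T | F | T | F | F || T
T | F | F | T | T || F
T | F | F | T | F || T
T | F | F | F | T || T
T | F | F | F | F || F
F | T | T | T | T || T
F | T | T | T | F || T
F | T | T | F | T || T
F | T | T | F | F || T
F | T | F | T | T || T
F | T | F | T | F || F
F | T | F | F | T || T
F | T | F | F | F || F
F | F | T | T | T || F
F | F | T | T | F || F
F | F | T | F | T || T
F | F | T | F | F || T
F | F | F | T | T || F
F | F | F | T | F || T
F | F | F | F | T || F
F | F | F | F | F || F
The formula is true on 18 of the 32 rows.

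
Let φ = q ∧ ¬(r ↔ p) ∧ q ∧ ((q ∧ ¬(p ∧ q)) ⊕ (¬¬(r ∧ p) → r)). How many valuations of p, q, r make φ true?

p  q  r  |  (r ↔ p)  ¬(r ↔ p)  (p ∧ q)  ¬(p ∧ q)  (q ∧ ¬(p ∧ q))  (r ∧ p)  ¬(r ∧ p)  ¬¬(r ∧ p)  (¬¬(r ∧ p) → r)  φ
T  T  T  |     T        F         T        F            F            T        F          T             T         F
T  T  F  |     F        T         T        F            F            F        T          F             T         T
T  F  T  |     T        F         F        T            F            T        F          T             T         F
T  F  F  |     F        T         F        T            F            F        T          F             T         F
F  T  T  |     F        T         F        T            T            F        T          F             T         F
F  T  F  |     T        F         F        T            T            F        T          F             T         F
F  F  T  |     F        T         F        T            F            F        T          F             T         F
F  F  F  |     T        F         F        T            F            F        T          F             T         F
The formula is true on 1 of the 8 rows.

1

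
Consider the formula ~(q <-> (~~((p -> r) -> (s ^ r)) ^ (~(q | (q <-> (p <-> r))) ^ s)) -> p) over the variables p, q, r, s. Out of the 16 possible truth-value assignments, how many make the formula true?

p  q  r  s     (p -> r)  (s ^ r)  ((p -> r) -> (s ^ r))  ~((p -> r) -> (s ^ r))  ~~((p -> r) -> (s ^ r))  (p <-> r)  (q <-> (p <-> r))  (q | (q <-> (p <-> r)))  ~(q | (q <-> (p <-> r)))  φ
T  T  T  T        T         F               F                      T                        F                 T              T                     T                        F              F
T  T  T  F        T         T               T                      F                        T                 T              T                     T                        F              F
T  T  F  T        F         T               T                      F                        T                 F              F                     T                        F              F
T  T  F  F        F         F               T                      F                        T                 F              F                     T                        F              F
T  F  T  T        T         F               F                      T                        F                 T              F                     F                        T              T
T  F  T  F        T         T               T                      F                        T                 T              F                     F                        T              T
T  F  F  T        F         T               T                      F                        T                 F              T                     T                        F              T
T  F  F  F        F         F               T                      F                        T                 F              T                     T                        F              T
F  T  T  T        T         F               F                      T                        F                 F              F                     T                        F              T
F  T  T  F        T         T               T                      F                        T                 F              F                     T                        F              T
F  T  F  T        T         T               T                      F                        T                 T              T                     T                        F              F
F  T  F  F        T         F               F                      T                        F                 T              T                     T                        F              F
F  F  T  T        T         F               F                      T                        F                 F              T                     T                        F              F
F  F  T  F        T         T               T                      F                        T                 F              T                     T                        F              F
F  F  F  T        T         T               T                      F                        T                 T              F                     F                        T              F
F  F  F  F        T         F               F                      T                        F                 T              F                     F                        T              F
The formula is true on 6 of the 16 rows.

6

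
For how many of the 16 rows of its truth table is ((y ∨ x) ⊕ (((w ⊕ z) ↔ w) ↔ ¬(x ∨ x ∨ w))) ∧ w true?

x | y | z | w | (y ∨ x) | (w ⊕ z) | ((w ⊕ z) ↔ w) | (x ∨ w) | (x ∨ (x ∨ w)) | ¬(x ∨ (x ∨ w)) | φ
- | - | - | - | ------- | ------- | ------------- | ------- | ------------- | -------------- | -
T | T | T | T |    T    |    F    |       F       |    T    |       T       |       F        | F
T | T | T | F |    T    |    T    |       F       |    T    |       T       |       F        | F
T | T | F | T |    T    |    T    |       T       |    T    |       T       |       F        | T
T | T | F | F |    T    |    F    |       T       |    T    |       T       |       F        | F
T | F | T | T |    T    |    F    |       F       |    T    |       T       |       F        | F
T | F | T | F |    T    |    T    |       F       |    T    |       T       |       F        | F
T | F | F | T |    T    |    T    |       T       |    T    |       T       |       F        | T
T | F | F | F |    T    |    F    |       T       |    T    |       T       |       F        | F
F | T | T | T |    T    |    F    |       F       |    T    |       T       |       F        | F
F | T | T | F |    T    |    T    |       F       |    F    |       F       |       T        | F
F | T | F | T |    T    |    T    |       T       |    T    |       T       |       F        | T
F | T | F | F |    T    |    F    |       T       |    F    |       F       |       T        | F
F | F | T | T |    F    |    F    |       F       |    T    |       T       |       F        | T
F | F | T | F |    F    |    T    |       F       |    F    |       F       |       T        | F
F | F | F | T |    F    |    T    |       T       |    T    |       T       |       F        | F
F | F | F | F |    F    |    F    |       T       |    F    |       F       |       T        | F
The formula is true on 4 of the 16 rows.

4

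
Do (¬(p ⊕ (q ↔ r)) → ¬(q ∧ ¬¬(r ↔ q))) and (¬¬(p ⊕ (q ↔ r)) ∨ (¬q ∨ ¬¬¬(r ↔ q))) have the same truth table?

equivalent

p  q  r  |  φ  ψ
F  F  F  |  T  T
F  F  T  |  T  T
F  T  F  |  T  T
F  T  T  |  T  T
T  F  F  |  T  T
T  F  T  |  T  T
T  T  F  |  T  T
T  T  T  |  F  F
The columns for φ and ψ agree on every row, so they are logically equivalent.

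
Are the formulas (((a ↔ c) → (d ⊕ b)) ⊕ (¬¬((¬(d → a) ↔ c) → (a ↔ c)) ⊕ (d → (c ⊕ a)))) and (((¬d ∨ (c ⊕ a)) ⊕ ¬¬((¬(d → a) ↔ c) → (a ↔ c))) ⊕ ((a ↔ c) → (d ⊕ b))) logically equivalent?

a  b  c  d  |  φ  ψ
1  1  1  1  |  1  1
1  1  1  0  |  1  1
1  1  0  1  |  0  0
1  1  0  0  |  0  0
1  0  1  1  |  0  0
1  0  1  0  |  0  0
1  0  0  1  |  0  0
1  0  0  0  |  0  0
0  1  1  1  |  0  0
0  1  1  0  |  1  1
0  1  0  1  |  1  1
0  1  0  0  |  1  1
0  0  1  1  |  0  0
0  0  1  0  |  1  1
0  0  0  1  |  0  0
0  0  0  0  |  0  0
The columns for φ and ψ agree on every row, so they are logically equivalent.

equivalent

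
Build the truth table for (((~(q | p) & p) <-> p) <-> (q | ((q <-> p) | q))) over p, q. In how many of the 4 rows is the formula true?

p  q     (q | p)  ~(q | p)  (~(q | p) & p)  ((~(q | p) & p) <-> p)  (q <-> p)  ((q <-> p) | q)  (q | ((q <-> p) | q))  φ
T  T        T        F            F                   F                 T             T                   T            F
T  F        T        F            F                   F                 F             F                   F            T
F  T        T        F            F                   T                 F             T                   T            T
F  F        F        T            F                   T                 T             T                   T            T
The formula is true on 3 of the 4 rows.

3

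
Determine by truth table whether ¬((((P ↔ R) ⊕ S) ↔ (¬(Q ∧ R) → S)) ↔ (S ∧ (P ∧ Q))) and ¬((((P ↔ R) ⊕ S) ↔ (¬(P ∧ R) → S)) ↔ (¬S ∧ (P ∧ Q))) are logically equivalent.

P | Q | R | S || φ | ψ
T | T | T | T || T | F
T | T | T | F || T | F
T | T | F | T || F | T
T | T | F | F || T | F
T | F | T | T || F | F
T | F | T | F || F | T
T | F | F | T || T | T
T | F | F | F || T | T
F | T | T | T || T | T
F | T | T | F || F | T
F | T | F | T || F | F
F | T | F | F || F | F
F | F | T | T || T | T
F | F | T | F || T | T
F | F | F | T || F | F
F | F | F | F || F | F
The columns differ at P=T, Q=T, R=T, S=T (φ=T, ψ=F), so they are not equivalent.

not equivalent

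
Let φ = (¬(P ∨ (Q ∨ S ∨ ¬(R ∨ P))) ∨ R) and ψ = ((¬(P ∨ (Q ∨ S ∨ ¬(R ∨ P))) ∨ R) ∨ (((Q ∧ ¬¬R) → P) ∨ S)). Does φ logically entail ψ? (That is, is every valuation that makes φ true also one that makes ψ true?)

yes

P | Q | R | S || φ | ψ
T | T | T | T || T | T
T | T | T | F || T | T
T | T | F | T || F | T
T | T | F | F || F | T
T | F | T | T || T | T
T | F | T | F || T | T
T | F | F | T || F | T
T | F | F | F || F | T
F | T | T | T || T | T
F | T | T | F || T | T
F | T | F | T || F | T
F | T | F | F || F | T
F | F | T | T || T | T
F | F | T | F || T | T
F | F | F | T || F | T
F | F | F | F || F | T
In every row where φ is true, ψ is also true, so φ ⊨ ψ.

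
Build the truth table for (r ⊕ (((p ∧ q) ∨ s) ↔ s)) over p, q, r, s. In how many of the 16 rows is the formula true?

8

p | q | r | s | (r ⊕ (((p ∧ q) ∨ s) ↔ s))
- | - | - | - | -------------------------
0 | 0 | 0 | 0 |             1            
0 | 0 | 0 | 1 |             1            
0 | 0 | 1 | 0 |             0            
0 | 0 | 1 | 1 |             0            
0 | 1 | 0 | 0 |             1            
0 | 1 | 0 | 1 |             1            
0 | 1 | 1 | 0 |             0            
0 | 1 | 1 | 1 |             0            
1 | 0 | 0 | 0 |             1            
1 | 0 | 0 | 1 |             1            
1 | 0 | 1 | 0 |             0            
1 | 0 | 1 | 1 |             0            
1 | 1 | 0 | 0 |             0            
1 | 1 | 0 | 1 |             1            
1 | 1 | 1 | 0 |             1            
1 | 1 | 1 | 1 |             0            
The formula is true on 8 of the 16 rows.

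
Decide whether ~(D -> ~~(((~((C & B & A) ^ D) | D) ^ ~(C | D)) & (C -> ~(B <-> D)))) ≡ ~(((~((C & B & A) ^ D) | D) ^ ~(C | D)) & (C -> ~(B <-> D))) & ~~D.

A  B  C  D  |  φ  ψ
1  1  1  1  |  1  1
1  1  1  0  |  0  0
1  1  0  1  |  0  0
1  1  0  0  |  0  0
1  0  1  1  |  0  0
1  0  1  0  |  0  0
1  0  0  1  |  0  0
1  0  0  0  |  0  0
0  1  1  1  |  1  1
0  1  1  0  |  0  0
0  1  0  1  |  0  0
0  1  0  0  |  0  0
0  0  1  1  |  0  0
0  0  1  0  |  0  0
0  0  0  1  |  0  0
0  0  0  0  |  0  0
The columns for φ and ψ agree on every row, so they are logically equivalent.

equivalent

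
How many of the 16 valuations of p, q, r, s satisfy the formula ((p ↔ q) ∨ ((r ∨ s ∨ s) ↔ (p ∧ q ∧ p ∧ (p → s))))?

10

p  q  r  s  |  (p ↔ q)  (r ∨ s ∨ s)  (p → s)  (p ∧ q ∧ p ∧ (p → s))  φ
T  T  T  T  |     T          T          T               T            T
T  T  T  F  |     T          T          F               F            T
T  T  F  T  |     T          T          T               T            T
T  T  F  F  |     T          F          F               F            T
T  F  T  T  |     F          T          T               F            F
T  F  T  F  |     F          T          F               F            F
T  F  F  T  |     F          T          T               F            F
T  F  F  F  |     F          F          F               F            T
F  T  T  T  |     F          T          T               F            F
F  T  T  F  |     F          T          T               F            F
F  T  F  T  |     F          T          T               F            F
F  T  F  F  |     F          F          T               F            T
F  F  T  T  |     T          T          T               F            T
F  F  T  F  |     T          T          T               F            T
F  F  F  T  |     T          T          T               F            T
F  F  F  F  |     T          F          T               F            T
The formula is true on 10 of the 16 rows.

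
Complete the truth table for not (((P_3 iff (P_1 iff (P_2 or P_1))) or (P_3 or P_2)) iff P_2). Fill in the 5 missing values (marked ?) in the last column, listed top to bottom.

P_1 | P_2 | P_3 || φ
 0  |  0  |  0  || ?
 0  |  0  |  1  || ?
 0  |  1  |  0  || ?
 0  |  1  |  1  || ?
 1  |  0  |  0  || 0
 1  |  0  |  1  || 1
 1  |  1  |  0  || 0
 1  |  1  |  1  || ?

Row P_1=0, P_2=0, P_3=0: ((P_3 iff (P_1 iff (P_2 or P_1))) or (P_3 or P_2)) = 0, (((P_3 iff (P_1 iff (P_2 or P_1))) or (P_3 or P_2)) iff P_2) = 1, so the formula = 0.
Row P_1=0, P_2=0, P_3=1: ((P_3 iff (P_1 iff (P_2 or P_1))) or (P_3 or P_2)) = 1, (((P_3 iff (P_1 iff (P_2 or P_1))) or (P_3 or P_2)) iff P_2) = 0, so the formula = 1.
Row P_1=0, P_2=1, P_3=0: ((P_3 iff (P_1 iff (P_2 or P_1))) or (P_3 or P_2)) = 1, (((P_3 iff (P_1 iff (P_2 or P_1))) or (P_3 or P_2)) iff P_2) = 1, so the formula = 0.
Row P_1=0, P_2=1, P_3=1: ((P_3 iff (P_1 iff (P_2 or P_1))) or (P_3 or P_2)) = 1, (((P_3 iff (P_1 iff (P_2 or P_1))) or (P_3 or P_2)) iff P_2) = 1, so the formula = 0.
Row P_1=1, P_2=1, P_3=1: ((P_3 iff (P_1 iff (P_2 or P_1))) or (P_3 or P_2)) = 1, (((P_3 iff (P_1 iff (P_2 or P_1))) or (P_3 or P_2)) iff P_2) = 1, so the formula = 0.

0, 1, 0, 0, 0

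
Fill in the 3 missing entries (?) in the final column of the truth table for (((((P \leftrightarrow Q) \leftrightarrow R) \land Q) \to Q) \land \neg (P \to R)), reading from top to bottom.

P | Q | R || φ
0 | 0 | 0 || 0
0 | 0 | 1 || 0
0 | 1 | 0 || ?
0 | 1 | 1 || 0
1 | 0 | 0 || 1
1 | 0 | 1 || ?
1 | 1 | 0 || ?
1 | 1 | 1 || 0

0, 0, 1

Row P=0, Q=1, R=0: ((((P \leftrightarrow Q) \leftrightarrow R) \land Q) \to Q) = 1, \neg (P \to R) = 0, so the formula = 0.
Row P=1, Q=0, R=1: ((((P \leftrightarrow Q) \leftrightarrow R) \land Q) \to Q) = 1, \neg (P \to R) = 0, so the formula = 0.
Row P=1, Q=1, R=0: ((((P \leftrightarrow Q) \leftrightarrow R) \land Q) \to Q) = 1, \neg (P \to R) = 1, so the formula = 1.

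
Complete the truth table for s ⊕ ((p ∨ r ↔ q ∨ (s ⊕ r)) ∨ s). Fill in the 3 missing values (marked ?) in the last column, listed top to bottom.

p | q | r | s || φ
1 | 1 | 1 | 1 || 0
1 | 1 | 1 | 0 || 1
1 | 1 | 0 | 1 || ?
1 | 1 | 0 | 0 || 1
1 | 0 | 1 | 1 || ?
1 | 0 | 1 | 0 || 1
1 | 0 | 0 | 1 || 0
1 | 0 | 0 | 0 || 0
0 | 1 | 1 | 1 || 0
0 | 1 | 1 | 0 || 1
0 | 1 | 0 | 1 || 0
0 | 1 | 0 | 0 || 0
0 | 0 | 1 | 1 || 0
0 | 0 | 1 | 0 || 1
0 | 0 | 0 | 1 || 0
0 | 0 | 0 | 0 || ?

0, 0, 1

Row p=1, q=1, r=0, s=1: ((p ∨ r ↔ q ∨ (s ⊕ r)) ∨ s) = 1, so the formula = 0.
Row p=1, q=0, r=1, s=1: ((p ∨ r ↔ q ∨ (s ⊕ r)) ∨ s) = 1, so the formula = 0.
Row p=0, q=0, r=0, s=0: ((p ∨ r ↔ q ∨ (s ⊕ r)) ∨ s) = 1, so the formula = 1.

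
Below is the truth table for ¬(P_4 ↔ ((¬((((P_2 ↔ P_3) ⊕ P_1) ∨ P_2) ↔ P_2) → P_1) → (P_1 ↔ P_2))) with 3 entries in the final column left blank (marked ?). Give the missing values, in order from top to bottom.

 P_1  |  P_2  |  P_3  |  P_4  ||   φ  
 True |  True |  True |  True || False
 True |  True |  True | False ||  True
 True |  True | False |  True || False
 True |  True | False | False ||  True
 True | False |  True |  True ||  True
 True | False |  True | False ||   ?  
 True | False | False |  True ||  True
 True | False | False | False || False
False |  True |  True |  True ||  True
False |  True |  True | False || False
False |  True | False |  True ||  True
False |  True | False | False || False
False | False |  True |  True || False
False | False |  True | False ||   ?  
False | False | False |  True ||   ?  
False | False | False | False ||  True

False, True, False

Row P_1=True, P_2=False, P_3=True, P_4=False: ((¬((((P_2 ↔ P_3) ⊕ P_1) ∨ P_2) ↔ P_2) → P_1) → (P_1 ↔ P_2)) = False, (P_4 ↔ ((¬((((P_2 ↔ P_3) ⊕ P_1) ∨ P_2) ↔ P_2) → P_1) → (P_1 ↔ P_2))) = True, so the formula = False.
Row P_1=False, P_2=False, P_3=True, P_4=False: ((¬((((P_2 ↔ P_3) ⊕ P_1) ∨ P_2) ↔ P_2) → P_1) → (P_1 ↔ P_2)) = True, (P_4 ↔ ((¬((((P_2 ↔ P_3) ⊕ P_1) ∨ P_2) ↔ P_2) → P_1) → (P_1 ↔ P_2))) = False, so the formula = True.
Row P_1=False, P_2=False, P_3=False, P_4=True: ((¬((((P_2 ↔ P_3) ⊕ P_1) ∨ P_2) ↔ P_2) → P_1) → (P_1 ↔ P_2)) = True, (P_4 ↔ ((¬((((P_2 ↔ P_3) ⊕ P_1) ∨ P_2) ↔ P_2) → P_1) → (P_1 ↔ P_2))) = True, so the formula = False.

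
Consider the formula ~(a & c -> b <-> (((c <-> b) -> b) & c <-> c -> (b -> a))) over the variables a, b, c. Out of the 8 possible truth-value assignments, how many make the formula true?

a  b  c  |  φ
0  0  0  |  1
0  0  1  |  0
0  1  0  |  1
0  1  1  |  1
1  0  0  |  1
1  0  1  |  1
1  1  0  |  1
1  1  1  |  0
The formula is true on 6 of the 8 rows.

6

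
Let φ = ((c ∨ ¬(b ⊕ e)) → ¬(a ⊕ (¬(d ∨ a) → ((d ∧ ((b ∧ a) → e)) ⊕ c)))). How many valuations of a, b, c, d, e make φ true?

22

a | b | c | d | e || φ
1 | 1 | 1 | 1 | 1 || 1
1 | 1 | 1 | 1 | 0 || 1
1 | 1 | 1 | 0 | 1 || 1
1 | 1 | 1 | 0 | 0 || 1
1 | 1 | 0 | 1 | 1 || 1
1 | 1 | 0 | 1 | 0 || 1
1 | 1 | 0 | 0 | 1 || 1
1 | 1 | 0 | 0 | 0 || 1
1 | 0 | 1 | 1 | 1 || 1
1 | 0 | 1 | 1 | 0 || 1
1 | 0 | 1 | 0 | 1 || 1
1 | 0 | 1 | 0 | 0 || 1
1 | 0 | 0 | 1 | 1 || 1
1 | 0 | 0 | 1 | 0 || 1
1 | 0 | 0 | 0 | 1 || 1
1 | 0 | 0 | 0 | 0 || 1
0 | 1 | 1 | 1 | 1 || 0
0 | 1 | 1 | 1 | 0 || 0
0 | 1 | 1 | 0 | 1 || 0
0 | 1 | 1 | 0 | 0 || 0
0 | 1 | 0 | 1 | 1 || 0
0 | 1 | 0 | 1 | 0 || 1
0 | 1 | 0 | 0 | 1 || 1
0 | 1 | 0 | 0 | 0 || 1
0 | 0 | 1 | 1 | 1 || 0
0 | 0 | 1 | 1 | 0 || 0
0 | 0 | 1 | 0 | 1 || 0
0 | 0 | 1 | 0 | 0 || 0
0 | 0 | 0 | 1 | 1 || 1
0 | 0 | 0 | 1 | 0 || 0
0 | 0 | 0 | 0 | 1 || 1
0 | 0 | 0 | 0 | 0 || 1
The formula is true on 22 of the 32 rows.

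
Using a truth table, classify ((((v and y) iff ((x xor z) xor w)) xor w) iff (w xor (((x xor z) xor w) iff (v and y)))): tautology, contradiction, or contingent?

  x   |   y   |   z   |   w   |   v   |   φ  
----- | ----- | ----- | ----- | ----- | -----
False | False | False | False | False |  True
False | False | False | False |  True |  True
False | False | False |  True | False |  True
False | False | False |  True |  True |  True
False | False |  True | False | False |  True
False | False |  True | False |  True |  True
False | False |  True |  True | False |  True
False | False |  True |  True |  True |  True
False |  True | False | False | False |  True
False |  True | False | False |  True |  True
False |  True | False |  True | False |  True
False |  True | False |  True |  True |  True
False |  True |  True | False | False |  True
False |  True |  True | False |  True |  True
False |  True |  True |  True | False |  True
False |  True |  True |  True |  True |  True
 True | False | False | False | False |  True
 True | False | False | False |  True |  True
 True | False | False |  True | False |  True
 True | False | False |  True |  True |  True
 True | False |  True | False | False |  True
 True | False |  True | False |  True |  True
 True | False |  True |  True | False |  True
 True | False |  True |  True |  True |  True
 True |  True | False | False | False |  True
 True |  True | False | False |  True |  True
 True |  True | False |  True | False |  True
 True |  True | False |  True |  True |  True
 True |  True |  True | False | False |  True
 True |  True |  True | False |  True |  True
 True |  True |  True |  True | False |  True
 True |  True |  True |  True |  True |  True
Every row is True, so the formula is a tautology.

tautology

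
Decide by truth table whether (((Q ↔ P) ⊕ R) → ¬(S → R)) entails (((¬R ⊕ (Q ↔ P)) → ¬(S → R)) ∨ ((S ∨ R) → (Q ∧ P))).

P | Q | R | S | φ | ψ
- | - | - | - | - | -
F | F | F | F | F | T
F | F | F | T | T | T
F | F | T | F | T | F
F | F | T | T | T | F
F | T | F | F | T | T
F | T | F | T | T | T
F | T | T | F | F | T
F | T | T | T | F | T
T | F | F | F | T | T
T | F | F | T | T | T
T | F | T | F | F | T
T | F | T | T | F | T
T | T | F | F | F | T
T | T | F | T | T | T
T | T | T | F | T | T
T | T | T | T | T | T
At P=F, Q=F, R=T, S=F we have φ true but ψ false, so φ does not entail ψ.

no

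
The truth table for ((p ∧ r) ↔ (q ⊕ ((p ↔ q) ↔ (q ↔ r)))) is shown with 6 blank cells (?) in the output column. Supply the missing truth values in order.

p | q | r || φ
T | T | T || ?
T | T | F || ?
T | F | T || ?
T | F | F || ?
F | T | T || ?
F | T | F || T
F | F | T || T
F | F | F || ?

Row p=T, q=T, r=T: (p ∧ r) = T, (q ⊕ ((p ↔ q) ↔ (q ↔ r))) = F, so the formula = F.
Row p=T, q=T, r=F: (p ∧ r) = F, (q ⊕ ((p ↔ q) ↔ (q ↔ r))) = T, so the formula = F.
Row p=T, q=F, r=T: (p ∧ r) = T, (q ⊕ ((p ↔ q) ↔ (q ↔ r))) = T, so the formula = T.
Row p=T, q=F, r=F: (p ∧ r) = F, (q ⊕ ((p ↔ q) ↔ (q ↔ r))) = F, so the formula = T.
Row p=F, q=T, r=T: (p ∧ r) = F, (q ⊕ ((p ↔ q) ↔ (q ↔ r))) = T, so the formula = F.
Row p=F, q=F, r=F: (p ∧ r) = F, (q ⊕ ((p ↔ q) ↔ (q ↔ r))) = T, so the formula = F.

F, F, T, T, F, F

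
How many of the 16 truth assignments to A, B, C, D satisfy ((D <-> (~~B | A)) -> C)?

12

A  B  C  D     ((D <-> (~~B | A)) -> C)
T  T  T  T                T            
T  T  T  F                T            
T  T  F  T                F            
T  T  F  F                T            
T  F  T  T                T            
T  F  T  F                T            
T  F  F  T                F            
T  F  F  F                T            
F  T  T  T                T            
F  T  T  F                T            
F  T  F  T                F            
F  T  F  F                T            
F  F  T  T                T            
F  F  T  F                T            
F  F  F  T                T            
F  F  F  F                F            
The formula is true on 12 of the 16 rows.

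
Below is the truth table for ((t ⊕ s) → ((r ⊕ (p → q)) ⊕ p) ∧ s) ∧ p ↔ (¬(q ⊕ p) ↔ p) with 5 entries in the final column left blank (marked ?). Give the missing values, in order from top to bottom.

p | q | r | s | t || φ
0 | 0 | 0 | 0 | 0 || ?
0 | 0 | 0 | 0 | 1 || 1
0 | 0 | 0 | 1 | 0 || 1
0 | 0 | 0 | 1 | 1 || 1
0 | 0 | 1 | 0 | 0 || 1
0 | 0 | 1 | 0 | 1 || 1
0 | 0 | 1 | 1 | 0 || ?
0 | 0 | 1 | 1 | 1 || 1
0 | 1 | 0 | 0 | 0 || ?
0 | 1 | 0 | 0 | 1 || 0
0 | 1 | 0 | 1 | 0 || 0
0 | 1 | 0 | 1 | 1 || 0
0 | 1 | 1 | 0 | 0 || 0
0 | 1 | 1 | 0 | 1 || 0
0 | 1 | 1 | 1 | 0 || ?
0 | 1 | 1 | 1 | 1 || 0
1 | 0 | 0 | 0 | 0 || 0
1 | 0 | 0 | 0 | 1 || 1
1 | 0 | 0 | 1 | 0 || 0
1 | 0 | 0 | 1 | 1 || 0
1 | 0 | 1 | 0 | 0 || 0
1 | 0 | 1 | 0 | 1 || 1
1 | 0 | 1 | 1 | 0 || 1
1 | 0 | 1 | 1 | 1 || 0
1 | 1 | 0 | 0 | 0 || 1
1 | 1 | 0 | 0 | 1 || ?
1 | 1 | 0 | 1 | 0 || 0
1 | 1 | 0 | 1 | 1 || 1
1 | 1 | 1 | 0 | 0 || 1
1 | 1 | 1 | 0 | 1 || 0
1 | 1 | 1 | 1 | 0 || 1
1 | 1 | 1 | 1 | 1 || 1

Row p=0, q=0, r=0, s=0, t=0: (((t ⊕ s) → ((r ⊕ (p → q)) ⊕ p) ∧ s) ∧ p) = 0, (¬(q ⊕ p) ↔ p) = 0, so the formula = 1.
Row p=0, q=0, r=1, s=1, t=0: (((t ⊕ s) → ((r ⊕ (p → q)) ⊕ p) ∧ s) ∧ p) = 0, (¬(q ⊕ p) ↔ p) = 0, so the formula = 1.
Row p=0, q=1, r=0, s=0, t=0: (((t ⊕ s) → ((r ⊕ (p → q)) ⊕ p) ∧ s) ∧ p) = 0, (¬(q ⊕ p) ↔ p) = 1, so the formula = 0.
Row p=0, q=1, r=1, s=1, t=0: (((t ⊕ s) → ((r ⊕ (p → q)) ⊕ p) ∧ s) ∧ p) = 0, (¬(q ⊕ p) ↔ p) = 1, so the formula = 0.
Row p=1, q=1, r=0, s=0, t=1: (((t ⊕ s) → ((r ⊕ (p → q)) ⊕ p) ∧ s) ∧ p) = 0, (¬(q ⊕ p) ↔ p) = 1, so the formula = 0.

1, 1, 0, 0, 0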